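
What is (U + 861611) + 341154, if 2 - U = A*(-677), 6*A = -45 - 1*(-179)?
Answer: 3653660/3 ≈ 1.2179e+6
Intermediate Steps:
A = 67/3 (A = (-45 - 1*(-179))/6 = (-45 + 179)/6 = (1/6)*134 = 67/3 ≈ 22.333)
U = 45365/3 (U = 2 - 67*(-677)/3 = 2 - 1*(-45359/3) = 2 + 45359/3 = 45365/3 ≈ 15122.)
(U + 861611) + 341154 = (45365/3 + 861611) + 341154 = 2630198/3 + 341154 = 3653660/3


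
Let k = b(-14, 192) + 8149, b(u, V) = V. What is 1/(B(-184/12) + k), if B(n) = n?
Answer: 3/24977 ≈ 0.00012011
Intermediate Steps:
k = 8341 (k = 192 + 8149 = 8341)
1/(B(-184/12) + k) = 1/(-184/12 + 8341) = 1/(-184*1/12 + 8341) = 1/(-46/3 + 8341) = 1/(24977/3) = 3/24977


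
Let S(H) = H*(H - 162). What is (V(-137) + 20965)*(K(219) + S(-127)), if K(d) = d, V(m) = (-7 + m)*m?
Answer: 1502466946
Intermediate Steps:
V(m) = m*(-7 + m)
S(H) = H*(-162 + H)
(V(-137) + 20965)*(K(219) + S(-127)) = (-137*(-7 - 137) + 20965)*(219 - 127*(-162 - 127)) = (-137*(-144) + 20965)*(219 - 127*(-289)) = (19728 + 20965)*(219 + 36703) = 40693*36922 = 1502466946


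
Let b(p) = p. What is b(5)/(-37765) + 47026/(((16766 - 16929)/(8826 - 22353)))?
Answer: 4804619662043/1231139 ≈ 3.9026e+6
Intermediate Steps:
b(5)/(-37765) + 47026/(((16766 - 16929)/(8826 - 22353))) = 5/(-37765) + 47026/(((16766 - 16929)/(8826 - 22353))) = 5*(-1/37765) + 47026/((-163/(-13527))) = -1/7553 + 47026/((-163*(-1/13527))) = -1/7553 + 47026/(163/13527) = -1/7553 + 47026*(13527/163) = -1/7553 + 636120702/163 = 4804619662043/1231139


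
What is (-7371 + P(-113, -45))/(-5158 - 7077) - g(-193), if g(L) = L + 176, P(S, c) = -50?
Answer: 215416/12235 ≈ 17.607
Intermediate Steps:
g(L) = 176 + L
(-7371 + P(-113, -45))/(-5158 - 7077) - g(-193) = (-7371 - 50)/(-5158 - 7077) - (176 - 193) = -7421/(-12235) - 1*(-17) = -7421*(-1/12235) + 17 = 7421/12235 + 17 = 215416/12235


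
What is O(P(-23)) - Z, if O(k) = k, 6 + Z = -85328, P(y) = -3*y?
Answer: 85403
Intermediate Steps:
Z = -85334 (Z = -6 - 85328 = -85334)
O(P(-23)) - Z = -3*(-23) - 1*(-85334) = 69 + 85334 = 85403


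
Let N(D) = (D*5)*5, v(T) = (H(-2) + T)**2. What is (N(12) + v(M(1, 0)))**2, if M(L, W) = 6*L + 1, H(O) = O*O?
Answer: 177241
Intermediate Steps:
H(O) = O**2
M(L, W) = 1 + 6*L
v(T) = (4 + T)**2 (v(T) = ((-2)**2 + T)**2 = (4 + T)**2)
N(D) = 25*D (N(D) = (5*D)*5 = 25*D)
(N(12) + v(M(1, 0)))**2 = (25*12 + (4 + (1 + 6*1))**2)**2 = (300 + (4 + (1 + 6))**2)**2 = (300 + (4 + 7)**2)**2 = (300 + 11**2)**2 = (300 + 121)**2 = 421**2 = 177241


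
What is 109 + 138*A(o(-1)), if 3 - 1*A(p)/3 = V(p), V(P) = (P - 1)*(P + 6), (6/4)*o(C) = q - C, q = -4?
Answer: 6319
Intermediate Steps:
o(C) = -8/3 - 2*C/3 (o(C) = 2*(-4 - C)/3 = -8/3 - 2*C/3)
V(P) = (-1 + P)*(6 + P)
A(p) = 27 - 15*p - 3*p**2 (A(p) = 9 - 3*(-6 + p**2 + 5*p) = 9 + (18 - 15*p - 3*p**2) = 27 - 15*p - 3*p**2)
109 + 138*A(o(-1)) = 109 + 138*(27 - 15*(-8/3 - 2/3*(-1)) - 3*(-8/3 - 2/3*(-1))**2) = 109 + 138*(27 - 15*(-8/3 + 2/3) - 3*(-8/3 + 2/3)**2) = 109 + 138*(27 - 15*(-2) - 3*(-2)**2) = 109 + 138*(27 + 30 - 3*4) = 109 + 138*(27 + 30 - 12) = 109 + 138*45 = 109 + 6210 = 6319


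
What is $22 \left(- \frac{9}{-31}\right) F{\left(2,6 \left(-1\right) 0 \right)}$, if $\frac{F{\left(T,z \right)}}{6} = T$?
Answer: $\frac{2376}{31} \approx 76.645$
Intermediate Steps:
$F{\left(T,z \right)} = 6 T$
$22 \left(- \frac{9}{-31}\right) F{\left(2,6 \left(-1\right) 0 \right)} = 22 \left(- \frac{9}{-31}\right) 6 \cdot 2 = 22 \left(\left(-9\right) \left(- \frac{1}{31}\right)\right) 12 = 22 \cdot \frac{9}{31} \cdot 12 = \frac{198}{31} \cdot 12 = \frac{2376}{31}$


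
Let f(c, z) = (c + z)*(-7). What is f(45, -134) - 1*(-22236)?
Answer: 22859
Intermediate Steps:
f(c, z) = -7*c - 7*z
f(45, -134) - 1*(-22236) = (-7*45 - 7*(-134)) - 1*(-22236) = (-315 + 938) + 22236 = 623 + 22236 = 22859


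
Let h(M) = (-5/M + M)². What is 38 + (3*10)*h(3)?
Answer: 274/3 ≈ 91.333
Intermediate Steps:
h(M) = (M - 5/M)²
38 + (3*10)*h(3) = 38 + (3*10)*((-5 + 3²)²/3²) = 38 + 30*((-5 + 9)²/9) = 38 + 30*((⅑)*4²) = 38 + 30*((⅑)*16) = 38 + 30*(16/9) = 38 + 160/3 = 274/3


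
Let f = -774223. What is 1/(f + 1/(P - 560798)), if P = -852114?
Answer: -1412912/1093908967377 ≈ -1.2916e-6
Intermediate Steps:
1/(f + 1/(P - 560798)) = 1/(-774223 + 1/(-852114 - 560798)) = 1/(-774223 + 1/(-1412912)) = 1/(-774223 - 1/1412912) = 1/(-1093908967377/1412912) = -1412912/1093908967377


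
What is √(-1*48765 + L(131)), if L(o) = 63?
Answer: I*√48702 ≈ 220.69*I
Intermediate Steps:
√(-1*48765 + L(131)) = √(-1*48765 + 63) = √(-48765 + 63) = √(-48702) = I*√48702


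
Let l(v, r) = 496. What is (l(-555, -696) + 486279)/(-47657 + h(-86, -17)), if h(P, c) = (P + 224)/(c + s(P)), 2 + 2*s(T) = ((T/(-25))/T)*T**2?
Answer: -1009571350/98842343 ≈ -10.214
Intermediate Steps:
s(T) = -1 - T**2/50 (s(T) = -1 + (((T/(-25))/T)*T**2)/2 = -1 + (((T*(-1/25))/T)*T**2)/2 = -1 + (((-T/25)/T)*T**2)/2 = -1 + (-T**2/25)/2 = -1 - T**2/50)
h(P, c) = (224 + P)/(-1 + c - P**2/50) (h(P, c) = (P + 224)/(c + (-1 - P**2/50)) = (224 + P)/(-1 + c - P**2/50))
(l(-555, -696) + 486279)/(-47657 + h(-86, -17)) = (496 + 486279)/(-47657 + 50*(224 - 86)/(-50 - 1*(-86)**2 + 50*(-17))) = 486775/(-47657 + 50*138/(-50 - 1*7396 - 850)) = 486775/(-47657 + 50*138/(-50 - 7396 - 850)) = 486775/(-47657 + 50*138/(-8296)) = 486775/(-47657 + 50*(-1/8296)*138) = 486775/(-47657 - 1725/2074) = 486775/(-98842343/2074) = 486775*(-2074/98842343) = -1009571350/98842343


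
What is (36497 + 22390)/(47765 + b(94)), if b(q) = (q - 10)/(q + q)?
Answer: 3807/3088 ≈ 1.2328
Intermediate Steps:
b(q) = (-10 + q)/(2*q) (b(q) = (-10 + q)/((2*q)) = (-10 + q)*(1/(2*q)) = (-10 + q)/(2*q))
(36497 + 22390)/(47765 + b(94)) = (36497 + 22390)/(47765 + (½)*(-10 + 94)/94) = 58887/(47765 + (½)*(1/94)*84) = 58887/(47765 + 21/47) = 58887/(2244976/47) = 58887*(47/2244976) = 3807/3088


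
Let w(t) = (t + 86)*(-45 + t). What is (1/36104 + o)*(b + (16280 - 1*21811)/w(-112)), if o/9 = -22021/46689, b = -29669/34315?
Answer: 741546956265172647/78705601364134160 ≈ 9.4218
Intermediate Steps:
w(t) = (-45 + t)*(86 + t) (w(t) = (86 + t)*(-45 + t) = (-45 + t)*(86 + t))
b = -29669/34315 (b = -29669*1/34315 = -29669/34315 ≈ -0.86461)
o = -66063/15563 (o = 9*(-22021/46689) = -66063/15563 ≈ -4.2449)
(1/36104 + o)*(b + (16280 - 1*21811)/w(-112)) = (1/36104 - 66063/15563)*(-29669/34315 + (16280 - 1*21811)/(-3870 + (-112)² + 41*(-112))) = (1/36104 - 66063/15563)*(-29669/34315 + (16280 - 21811)/(-3870 + 12544 - 4592)) = -2385122989*(-29669/34315 - 5531/4082)/561886552 = -2385122989/561886552*(-310905123/140073830) = 741546956265172647/78705601364134160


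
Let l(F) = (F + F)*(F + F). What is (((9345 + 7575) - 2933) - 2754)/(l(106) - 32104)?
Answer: 11233/12840 ≈ 0.87484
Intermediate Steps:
l(F) = 4*F**2 (l(F) = (2*F)*(2*F) = 4*F**2)
(((9345 + 7575) - 2933) - 2754)/(l(106) - 32104) = (((9345 + 7575) - 2933) - 2754)/(4*106**2 - 32104) = ((16920 - 2933) - 2754)/(4*11236 - 32104) = (13987 - 2754)/(44944 - 32104) = 11233/12840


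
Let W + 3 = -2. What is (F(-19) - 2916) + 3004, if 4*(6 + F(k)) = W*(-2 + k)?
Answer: 433/4 ≈ 108.25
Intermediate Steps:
W = -5 (W = -3 - 2 = -5)
F(k) = -7/2 - 5*k/4 (F(k) = -6 + (-5*(-2 + k))/4 = -6 + (10 - 5*k)/4 = -6 + (5/2 - 5*k/4) = -7/2 - 5*k/4)
(F(-19) - 2916) + 3004 = ((-7/2 - 5/4*(-19)) - 2916) + 3004 = ((-7/2 + 95/4) - 2916) + 3004 = (81/4 - 2916) + 3004 = -11583/4 + 3004 = 433/4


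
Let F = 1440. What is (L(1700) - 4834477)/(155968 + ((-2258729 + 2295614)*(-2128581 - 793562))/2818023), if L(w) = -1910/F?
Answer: -34417695452881/838075368528 ≈ -41.068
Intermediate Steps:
L(w) = -191/144 (L(w) = -1910/1440 = -1910*1/1440 = -191/144)
(L(1700) - 4834477)/(155968 + ((-2258729 + 2295614)*(-2128581 - 793562))/2818023) = (-191/144 - 4834477)/(155968 + ((-2258729 + 2295614)*(-2128581 - 793562))/2818023) = -696164879/(144*(155968 + (36885*(-2922143))*(1/2818023))) = -696164879/(144*(155968 - 107783244555*1/2818023)) = -696164879/(144*(155968 - 1890934115/49439)) = -696164879/(144*5819967837/49439) = -696164879/144*49439/5819967837 = -34417695452881/838075368528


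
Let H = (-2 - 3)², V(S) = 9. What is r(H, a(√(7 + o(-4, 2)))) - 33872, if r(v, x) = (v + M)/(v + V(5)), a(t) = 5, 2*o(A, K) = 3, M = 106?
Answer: -1151517/34 ≈ -33868.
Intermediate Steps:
o(A, K) = 3/2 (o(A, K) = (½)*3 = 3/2)
H = 25 (H = (-5)² = 25)
r(v, x) = (106 + v)/(9 + v) (r(v, x) = (v + 106)/(v + 9) = (106 + v)/(9 + v))
r(H, a(√(7 + o(-4, 2)))) - 33872 = (106 + 25)/(9 + 25) - 33872 = 131/34 - 33872 = -1151517/34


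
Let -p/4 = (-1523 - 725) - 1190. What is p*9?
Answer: 123768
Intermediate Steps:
p = 13752 (p = -4*((-1523 - 725) - 1190) = -4*(-2248 - 1190) = -4*(-3438) = 13752)
p*9 = 13752*9 = 123768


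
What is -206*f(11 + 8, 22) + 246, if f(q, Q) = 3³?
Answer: -5316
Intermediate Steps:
f(q, Q) = 27
-206*f(11 + 8, 22) + 246 = -206*27 + 246 = -5562 + 246 = -5316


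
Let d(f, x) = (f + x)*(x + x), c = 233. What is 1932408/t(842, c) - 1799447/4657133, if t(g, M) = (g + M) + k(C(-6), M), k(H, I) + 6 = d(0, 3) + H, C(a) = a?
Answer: 692118143389/387258521 ≈ 1787.2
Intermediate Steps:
d(f, x) = 2*x*(f + x) (d(f, x) = (f + x)*(2*x) = 2*x*(f + x))
k(H, I) = 12 + H (k(H, I) = -6 + (2*3*(0 + 3) + H) = -6 + (2*3*3 + H) = -6 + (18 + H) = 12 + H)
t(g, M) = 6 + M + g (t(g, M) = (g + M) + (12 - 6) = (M + g) + 6 = 6 + M + g)
1932408/t(842, c) - 1799447/4657133 = 1932408/(6 + 233 + 842) - 1799447/4657133 = 1932408/1081 - 1799447*1/4657133 = 1932408*(1/1081) - 138419/358241 = 1932408/1081 - 138419/358241 = 692118143389/387258521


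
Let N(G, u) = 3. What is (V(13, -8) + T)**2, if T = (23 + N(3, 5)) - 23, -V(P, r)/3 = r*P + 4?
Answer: 91809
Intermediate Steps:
V(P, r) = -12 - 3*P*r (V(P, r) = -3*(r*P + 4) = -3*(P*r + 4) = -3*(4 + P*r) = -12 - 3*P*r)
T = 3 (T = (23 + 3) - 23 = 26 - 23 = 3)
(V(13, -8) + T)**2 = ((-12 - 3*13*(-8)) + 3)**2 = ((-12 + 312) + 3)**2 = (300 + 3)**2 = 303**2 = 91809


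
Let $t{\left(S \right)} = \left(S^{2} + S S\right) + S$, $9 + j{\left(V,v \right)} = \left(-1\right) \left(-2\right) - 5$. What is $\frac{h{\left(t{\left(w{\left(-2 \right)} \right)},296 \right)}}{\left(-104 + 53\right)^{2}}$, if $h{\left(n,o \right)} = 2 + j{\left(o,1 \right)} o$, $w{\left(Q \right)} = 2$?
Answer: $- \frac{3550}{2601} \approx -1.3649$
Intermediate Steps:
$j{\left(V,v \right)} = -12$ ($j{\left(V,v \right)} = -9 - 3 = -12$)
$t{\left(S \right)} = S + 2 S^{2}$ ($t{\left(S \right)} = \left(S^{2} + S^{2}\right) + S = 2 S^{2} + S = S + 2 S^{2}$)
$h{\left(n,o \right)} = 2 - 12 o$
$\frac{h{\left(t{\left(w{\left(-2 \right)} \right)},296 \right)}}{\left(-104 + 53\right)^{2}} = \frac{2 - 3552}{\left(-104 + 53\right)^{2}} = \frac{2 - 3552}{\left(-51\right)^{2}} = - \frac{3550}{2601}$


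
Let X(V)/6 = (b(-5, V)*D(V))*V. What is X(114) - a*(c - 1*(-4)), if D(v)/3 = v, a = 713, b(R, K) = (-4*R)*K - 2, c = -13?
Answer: 532894401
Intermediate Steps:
b(R, K) = -2 - 4*K*R (b(R, K) = -4*K*R - 2 = -2 - 4*K*R)
D(v) = 3*v
X(V) = 18*V²*(-2 + 20*V) (X(V) = 6*(((-2 - 4*V*(-5))*(3*V))*V) = 6*(((-2 + 20*V)*(3*V))*V) = 6*((3*V*(-2 + 20*V))*V) = 6*(3*V²*(-2 + 20*V)) = 18*V²*(-2 + 20*V))
X(114) - a*(c - 1*(-4)) = 114²*(-36 + 360*114) - 713*(-13 - 1*(-4)) = 12996*(-36 + 41040) - 713*(-13 + 4) = 12996*41004 - 713*(-9) = 532887984 - 1*(-6417) = 532887984 + 6417 = 532894401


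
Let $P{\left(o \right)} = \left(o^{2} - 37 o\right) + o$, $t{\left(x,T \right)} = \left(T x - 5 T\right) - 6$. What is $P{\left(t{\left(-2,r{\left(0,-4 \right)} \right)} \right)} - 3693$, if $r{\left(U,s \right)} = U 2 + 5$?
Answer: $-536$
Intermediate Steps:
$r{\left(U,s \right)} = 5 + 2 U$ ($r{\left(U,s \right)} = 2 U + 5 = 5 + 2 U$)
$t{\left(x,T \right)} = -6 - 5 T + T x$ ($t{\left(x,T \right)} = \left(- 5 T + T x\right) - 6 = -6 - 5 T + T x$)
$P{\left(o \right)} = o^{2} - 36 o$
$P{\left(t{\left(-2,r{\left(0,-4 \right)} \right)} \right)} - 3693 = \left(-6 - 5 \left(5 + 2 \cdot 0\right) + \left(5 + 2 \cdot 0\right) \left(-2\right)\right) \left(-36 - \left(6 + 5 \left(5 + 2 \cdot 0\right) - \left(5 + 2 \cdot 0\right) \left(-2\right)\right)\right) - 3693 = \left(-6 - 5 \left(5 + 0\right) + \left(5 + 0\right) \left(-2\right)\right) \left(-36 - \left(6 + 5 \left(5 + 0\right) - \left(5 + 0\right) \left(-2\right)\right)\right) - 3693 = \left(-6 - 25 + 5 \left(-2\right)\right) \left(-36 - 41\right) - 3693 = \left(-6 - 25 - 10\right) \left(-36 - 41\right) - 3693 = - 41 \left(-36 - 41\right) - 3693 = \left(-41\right) \left(-77\right) - 3693 = 3157 - 3693 = -536$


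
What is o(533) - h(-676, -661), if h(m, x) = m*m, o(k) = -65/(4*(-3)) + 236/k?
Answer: -2922781019/6396 ≈ -4.5697e+5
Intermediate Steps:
o(k) = 65/12 + 236/k (o(k) = -65/(-12) + 236/k = -65*(-1/12) + 236/k = 65/12 + 236/k)
h(m, x) = m**2
o(533) - h(-676, -661) = (65/12 + 236/533) - 1*(-676)**2 = (65/12 + 236*(1/533)) - 1*456976 = (65/12 + 236/533) - 456976 = 37477/6396 - 456976 = -2922781019/6396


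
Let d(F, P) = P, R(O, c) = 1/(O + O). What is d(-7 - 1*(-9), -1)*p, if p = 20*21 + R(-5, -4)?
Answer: -4199/10 ≈ -419.90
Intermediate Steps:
R(O, c) = 1/(2*O)
p = 4199/10 (p = 20*21 + (½)/(-5) = 420 + (½)*(-⅕) = 420 - ⅒ = 4199/10 ≈ 419.90)
d(-7 - 1*(-9), -1)*p = -1*4199/10 = -4199/10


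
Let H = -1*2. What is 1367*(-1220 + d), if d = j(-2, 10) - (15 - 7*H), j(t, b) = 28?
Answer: -1669107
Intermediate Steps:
H = -2
d = -1 (d = 28 - (15 - 7*(-2)) = 28 - (15 + 14) = 28 - 1*29 = 28 - 29 = -1)
1367*(-1220 + d) = 1367*(-1220 - 1) = 1367*(-1221) = -1669107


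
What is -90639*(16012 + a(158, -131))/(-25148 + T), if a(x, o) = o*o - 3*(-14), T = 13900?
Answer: 3010574385/11248 ≈ 2.6765e+5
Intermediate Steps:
a(x, o) = 42 + o² (a(x, o) = o² + 42 = 42 + o²)
-90639*(16012 + a(158, -131))/(-25148 + T) = -90639*(16012 + (42 + (-131)²))/(-25148 + 13900) = -90639/((-11248/(16012 + (42 + 17161)))) = -90639/((-11248/(16012 + 17203))) = -90639/((-11248/33215)) = -90639/((-11248*1/33215)) = -90639/(-11248/33215) = -90639*(-33215/11248) = 3010574385/11248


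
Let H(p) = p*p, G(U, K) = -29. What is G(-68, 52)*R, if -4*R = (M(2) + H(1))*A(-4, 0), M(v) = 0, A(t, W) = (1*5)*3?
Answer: 435/4 ≈ 108.75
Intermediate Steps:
A(t, W) = 15 (A(t, W) = 5*3 = 15)
H(p) = p²
R = -15/4 (R = -(0 + 1²)*15/4 = -(0 + 1)*15/4 = -15/4 ≈ -3.7500)
G(-68, 52)*R = -29*(-15/4) = 435/4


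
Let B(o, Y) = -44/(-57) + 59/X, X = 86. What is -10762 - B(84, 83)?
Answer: -52762471/4902 ≈ -10763.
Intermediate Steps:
B(o, Y) = 7147/4902 (B(o, Y) = -44/(-57) + 59/86 = -44*(-1/57) + 59*(1/86) = 44/57 + 59/86 = 7147/4902)
-10762 - B(84, 83) = -10762 - 1*7147/4902 = -10762 - 7147/4902 = -52762471/4902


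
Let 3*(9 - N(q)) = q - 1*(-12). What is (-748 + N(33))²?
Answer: 568516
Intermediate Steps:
N(q) = 5 - q/3 (N(q) = 9 - (q - 1*(-12))/3 = 9 - (q + 12)/3 = 9 - (12 + q)/3 = 9 + (-4 - q/3) = 5 - q/3)
(-748 + N(33))² = (-748 + (5 - ⅓*33))² = (-748 + (5 - 11))² = (-748 - 6)² = (-754)² = 568516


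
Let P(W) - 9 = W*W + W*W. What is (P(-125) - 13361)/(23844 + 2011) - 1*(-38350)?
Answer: 991557148/25855 ≈ 38351.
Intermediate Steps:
P(W) = 9 + 2*W² (P(W) = 9 + (W*W + W*W) = 9 + (W² + W²) = 9 + 2*W²)
(P(-125) - 13361)/(23844 + 2011) - 1*(-38350) = ((9 + 2*(-125)²) - 13361)/(23844 + 2011) - 1*(-38350) = ((9 + 2*15625) - 13361)/25855 + 38350 = ((9 + 31250) - 13361)*(1/25855) + 38350 = (31259 - 13361)*(1/25855) + 38350 = 17898*(1/25855) + 38350 = 17898/25855 + 38350 = 991557148/25855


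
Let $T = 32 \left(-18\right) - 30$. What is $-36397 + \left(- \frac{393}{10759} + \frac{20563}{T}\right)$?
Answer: $- \frac{237528241213}{6519954} \approx -36431.0$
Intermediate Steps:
$T = -606$ ($T = -576 - 30 = -606$)
$-36397 + \left(- \frac{393}{10759} + \frac{20563}{T}\right) = -36397 + \left(- \frac{393}{10759} + \frac{20563}{-606}\right) = -36397 + \left(\left(-393\right) \frac{1}{10759} + 20563 \left(- \frac{1}{606}\right)\right) = -36397 - \frac{221475475}{6519954} = - \frac{237528241213}{6519954}$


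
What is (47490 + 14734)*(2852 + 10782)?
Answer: 848362016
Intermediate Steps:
(47490 + 14734)*(2852 + 10782) = 62224*13634 = 848362016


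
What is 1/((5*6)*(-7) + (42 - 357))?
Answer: -1/525 ≈ -0.0019048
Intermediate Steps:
1/((5*6)*(-7) + (42 - 357)) = 1/(30*(-7) - 315) = 1/(-210 - 315) = 1/(-525) = -1/525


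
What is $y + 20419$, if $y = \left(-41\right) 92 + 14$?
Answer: $16661$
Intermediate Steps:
$y = -3758$ ($y = -3772 + 14 = -3758$)
$y + 20419 = -3758 + 20419 = 16661$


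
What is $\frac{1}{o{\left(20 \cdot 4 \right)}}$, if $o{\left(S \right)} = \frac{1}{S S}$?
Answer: $6400$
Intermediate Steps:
$o{\left(S \right)} = \frac{1}{S^{2}}$
$\frac{1}{o{\left(20 \cdot 4 \right)}} = \frac{1}{\frac{1}{6400}} = 6400$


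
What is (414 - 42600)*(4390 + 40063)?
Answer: -1875294258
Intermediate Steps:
(414 - 42600)*(4390 + 40063) = -42186*44453 = -1875294258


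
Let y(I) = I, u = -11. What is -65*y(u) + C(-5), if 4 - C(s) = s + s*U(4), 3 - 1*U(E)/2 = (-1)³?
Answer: 764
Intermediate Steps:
U(E) = 8 (U(E) = 6 - 2*(-1)³ = 6 - 2*(-1) = 6 + 2 = 8)
C(s) = 4 - 9*s (C(s) = 4 - (s + s*8) = 4 - (s + 8*s) = 4 - 9*s)
-65*y(u) + C(-5) = -65*(-11) + (4 - 9*(-5)) = 715 + (4 + 45) = 715 + 49 = 764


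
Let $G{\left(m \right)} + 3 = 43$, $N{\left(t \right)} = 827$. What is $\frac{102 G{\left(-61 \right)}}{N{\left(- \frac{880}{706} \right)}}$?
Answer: $\frac{4080}{827} \approx 4.9335$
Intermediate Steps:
$G{\left(m \right)} = 40$ ($G{\left(m \right)} = -3 + 43 = 40$)
$\frac{102 G{\left(-61 \right)}}{N{\left(- \frac{880}{706} \right)}} = \frac{102 \cdot 40}{827} = 4080 \cdot \frac{1}{827} = \frac{4080}{827}$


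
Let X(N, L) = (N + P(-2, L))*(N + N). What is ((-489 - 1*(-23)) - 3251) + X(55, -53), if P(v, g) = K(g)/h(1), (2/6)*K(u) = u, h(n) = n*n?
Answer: -15157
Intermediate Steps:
h(n) = n**2
K(u) = 3*u
P(v, g) = 3*g (P(v, g) = (3*g)/(1**2) = (3*g)/1 = (3*g)*1 = 3*g)
X(N, L) = 2*N*(N + 3*L) (X(N, L) = (N + 3*L)*(N + N) = (N + 3*L)*(2*N) = 2*N*(N + 3*L))
((-489 - 1*(-23)) - 3251) + X(55, -53) = ((-489 - 1*(-23)) - 3251) + 2*55*(55 + 3*(-53)) = ((-489 + 23) - 3251) + 2*55*(55 - 159) = (-466 - 3251) + 2*55*(-104) = -3717 - 11440 = -15157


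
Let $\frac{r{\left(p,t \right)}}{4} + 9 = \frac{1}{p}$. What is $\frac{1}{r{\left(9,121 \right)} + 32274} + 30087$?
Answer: $\frac{8729622711}{290146} \approx 30087.0$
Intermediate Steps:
$r{\left(p,t \right)} = -36 + \frac{4}{p}$
$\frac{1}{r{\left(9,121 \right)} + 32274} + 30087 = \frac{1}{\left(-36 + \frac{4}{9}\right) + 32274} + 30087 = \frac{1}{- \frac{320}{9} + 32274} + 30087 = \frac{1}{\frac{290146}{9}} + 30087 = \frac{9}{290146} + 30087 = \frac{8729622711}{290146}$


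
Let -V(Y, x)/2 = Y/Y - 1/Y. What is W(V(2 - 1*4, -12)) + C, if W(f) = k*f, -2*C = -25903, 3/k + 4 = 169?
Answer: 1424659/110 ≈ 12951.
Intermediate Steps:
k = 1/55 (k = 3/(-4 + 169) = 3/165 = 3*(1/165) = 1/55 ≈ 0.018182)
V(Y, x) = -2 + 2/Y (V(Y, x) = -2*(Y/Y - 1/Y) = -2*(1 - 1/Y) = -2 + 2/Y)
C = 25903/2 (C = -½*(-25903) = 25903/2 ≈ 12952.)
W(f) = f/55
W(V(2 - 1*4, -12)) + C = (-2 + 2/(2 - 1*4))/55 + 25903/2 = (-2 + 2/(2 - 4))/55 + 25903/2 = (-2 + 2/(-2))/55 + 25903/2 = (-2 + 2*(-½))/55 + 25903/2 = (-2 - 1)/55 + 25903/2 = (1/55)*(-3) + 25903/2 = -3/55 + 25903/2 = 1424659/110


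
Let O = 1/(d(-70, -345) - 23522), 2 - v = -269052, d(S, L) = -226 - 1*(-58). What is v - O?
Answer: 6373889261/23690 ≈ 2.6905e+5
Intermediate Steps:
d(S, L) = -168 (d(S, L) = -226 + 58 = -168)
v = 269054 (v = 2 - 1*(-269052) = 2 + 269052 = 269054)
O = -1/23690 (O = 1/(-168 - 23522) = 1/(-23690) = -1/23690 ≈ -4.2212e-5)
v - O = 269054 - 1*(-1/23690) = 269054 + 1/23690 = 6373889261/23690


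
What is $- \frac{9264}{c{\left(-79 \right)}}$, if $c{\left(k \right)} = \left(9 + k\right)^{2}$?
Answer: $- \frac{2316}{1225} \approx -1.8906$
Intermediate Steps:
$- \frac{9264}{c{\left(-79 \right)}} = - \frac{9264}{\left(9 - 79\right)^{2}} = - \frac{9264}{\left(-70\right)^{2}} = - \frac{9264}{4900} = \left(-9264\right) \frac{1}{4900} = - \frac{2316}{1225}$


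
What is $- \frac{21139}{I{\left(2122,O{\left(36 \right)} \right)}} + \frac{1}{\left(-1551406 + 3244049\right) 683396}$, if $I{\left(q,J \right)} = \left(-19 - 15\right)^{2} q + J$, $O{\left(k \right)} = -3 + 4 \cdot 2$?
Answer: $- \frac{24452442184067255}{2837539402237342236} \approx -0.0086175$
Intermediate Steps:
$O{\left(k \right)} = 5$ ($O{\left(k \right)} = -3 + 8 = 5$)
$I{\left(q,J \right)} = J + 1156 q$ ($I{\left(q,J \right)} = \left(-34\right)^{2} q + J = 1156 q + J = J + 1156 q$)
$- \frac{21139}{I{\left(2122,O{\left(36 \right)} \right)}} + \frac{1}{\left(-1551406 + 3244049\right) 683396} = - \frac{21139}{5 + 1156 \cdot 2122} + \frac{1}{\left(-1551406 + 3244049\right) 683396} = - \frac{21139}{5 + 2453032} + \frac{1}{1692643} \cdot \frac{1}{683396} = - \frac{21139}{2453037} + \frac{1}{1692643} \cdot \frac{1}{683396} = \left(-21139\right) \frac{1}{2453037} + \frac{1}{1156745455628} = - \frac{21139}{2453037} + \frac{1}{1156745455628} = - \frac{24452442184067255}{2837539402237342236}$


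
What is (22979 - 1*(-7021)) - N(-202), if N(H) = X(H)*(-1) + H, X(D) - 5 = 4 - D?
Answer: 30413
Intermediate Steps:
X(D) = 9 - D (X(D) = 5 + (4 - D) = 9 - D)
N(H) = -9 + 2*H (N(H) = (9 - H)*(-1) + H = (-9 + H) + H = -9 + 2*H)
(22979 - 1*(-7021)) - N(-202) = (22979 - 1*(-7021)) - (-9 + 2*(-202)) = (22979 + 7021) - (-9 - 404) = 30000 - 1*(-413) = 30000 + 413 = 30413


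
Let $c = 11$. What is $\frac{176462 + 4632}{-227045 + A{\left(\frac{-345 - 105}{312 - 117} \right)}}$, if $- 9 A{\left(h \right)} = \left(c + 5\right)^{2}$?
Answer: $- \frac{1629846}{2043661} \approx -0.79751$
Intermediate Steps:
$A{\left(h \right)} = - \frac{256}{9}$ ($A{\left(h \right)} = - \frac{\left(11 + 5\right)^{2}}{9} = - \frac{16^{2}}{9} = \left(- \frac{1}{9}\right) 256 = - \frac{256}{9}$)
$\frac{176462 + 4632}{-227045 + A{\left(\frac{-345 - 105}{312 - 117} \right)}} = \frac{176462 + 4632}{-227045 - \frac{256}{9}} = \frac{181094}{- \frac{2043661}{9}} = 181094 \left(- \frac{9}{2043661}\right) = - \frac{1629846}{2043661}$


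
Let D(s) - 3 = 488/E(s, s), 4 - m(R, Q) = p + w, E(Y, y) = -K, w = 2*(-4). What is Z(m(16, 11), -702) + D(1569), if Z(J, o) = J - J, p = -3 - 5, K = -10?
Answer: 259/5 ≈ 51.800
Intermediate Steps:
w = -8
p = -8
E(Y, y) = 10 (E(Y, y) = -1*(-10) = 10)
m(R, Q) = 20 (m(R, Q) = 4 - (-8 - 8) = 4 - 1*(-16) = 4 + 16 = 20)
Z(J, o) = 0
D(s) = 259/5 (D(s) = 3 + 488/10 = 3 + 488*(1/10) = 3 + 244/5 = 259/5)
Z(m(16, 11), -702) + D(1569) = 0 + 259/5 = 259/5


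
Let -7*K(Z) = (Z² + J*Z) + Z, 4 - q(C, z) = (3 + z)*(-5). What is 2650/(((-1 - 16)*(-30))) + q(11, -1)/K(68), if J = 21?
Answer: 15851/3060 ≈ 5.1801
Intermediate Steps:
q(C, z) = 19 + 5*z (q(C, z) = 4 - (3 + z)*(-5) = 4 - (-15 - 5*z) = 4 + (15 + 5*z) = 19 + 5*z)
K(Z) = -22*Z/7 - Z²/7 (K(Z) = -((Z² + 21*Z) + Z)/7 = -(Z² + 22*Z)/7 = -22*Z/7 - Z²/7)
2650/(((-1 - 16)*(-30))) + q(11, -1)/K(68) = 2650/(((-1 - 16)*(-30))) + (19 + 5*(-1))/((-⅐*68*(22 + 68))) = 2650/((-17*(-30))) + (19 - 5)/((-⅐*68*90)) = 2650/510 + 14/(-6120/7) = 2650*(1/510) + 14*(-7/6120) = 265/51 - 49/3060 = 15851/3060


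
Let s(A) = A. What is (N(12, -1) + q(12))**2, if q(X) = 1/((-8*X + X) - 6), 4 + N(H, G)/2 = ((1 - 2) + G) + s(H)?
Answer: 1164241/8100 ≈ 143.73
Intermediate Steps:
N(H, G) = -10 + 2*G + 2*H (N(H, G) = -8 + 2*(((1 - 2) + G) + H) = -8 + 2*((-1 + G) + H) = -8 + 2*(-1 + G + H) = -8 + (-2 + 2*G + 2*H) = -10 + 2*G + 2*H)
q(X) = 1/(-6 - 7*X) (q(X) = 1/(-7*X - 6) = 1/(-6 - 7*X))
(N(12, -1) + q(12))**2 = ((-10 + 2*(-1) + 2*12) - 1/(6 + 7*12))**2 = ((-10 - 2 + 24) - 1/(6 + 84))**2 = (12 - 1/90)**2 = (1079/90)**2 = 1164241/8100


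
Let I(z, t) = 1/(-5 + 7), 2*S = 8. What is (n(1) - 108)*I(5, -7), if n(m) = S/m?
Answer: -52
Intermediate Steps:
S = 4 (S = (½)*8 = 4)
I(z, t) = ½ (I(z, t) = 1/2 = ½)
n(m) = 4/m
(n(1) - 108)*I(5, -7) = (4/1 - 108)*(½) = (4*1 - 108)*(½) = (4 - 108)*(½) = -104*½ = -52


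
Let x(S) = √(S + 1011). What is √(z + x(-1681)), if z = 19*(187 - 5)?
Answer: √(3458 + I*√670) ≈ 58.805 + 0.2201*I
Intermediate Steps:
x(S) = √(1011 + S)
z = 3458 (z = 19*182 = 3458)
√(z + x(-1681)) = √(3458 + √(1011 - 1681)) = √(3458 + √(-670)) = √(3458 + I*√670)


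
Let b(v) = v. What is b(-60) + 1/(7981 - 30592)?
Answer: -1356661/22611 ≈ -60.000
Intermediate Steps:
b(-60) + 1/(7981 - 30592) = -60 + 1/(7981 - 30592) = -60 + 1/(-22611) = -60 - 1/22611 = -1356661/22611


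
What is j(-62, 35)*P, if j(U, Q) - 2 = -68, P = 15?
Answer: -990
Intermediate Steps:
j(U, Q) = -66 (j(U, Q) = 2 - 68 = -66)
j(-62, 35)*P = -66*15 = -990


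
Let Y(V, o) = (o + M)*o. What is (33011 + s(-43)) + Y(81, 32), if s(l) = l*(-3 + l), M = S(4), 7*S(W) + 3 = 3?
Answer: 36013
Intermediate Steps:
S(W) = 0 (S(W) = -3/7 + (1/7)*3 = -3/7 + 3/7 = 0)
M = 0
Y(V, o) = o**2 (Y(V, o) = (o + 0)*o = o*o = o**2)
(33011 + s(-43)) + Y(81, 32) = (33011 - 43*(-3 - 43)) + 32**2 = (33011 - 43*(-46)) + 1024 = (33011 + 1978) + 1024 = 34989 + 1024 = 36013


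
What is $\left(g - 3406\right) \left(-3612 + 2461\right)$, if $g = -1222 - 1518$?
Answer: $7074046$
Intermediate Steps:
$g = -2740$ ($g = -1222 - 1518 = -2740$)
$\left(g - 3406\right) \left(-3612 + 2461\right) = \left(-2740 - 3406\right) \left(-3612 + 2461\right) = \left(-6146\right) \left(-1151\right) = 7074046$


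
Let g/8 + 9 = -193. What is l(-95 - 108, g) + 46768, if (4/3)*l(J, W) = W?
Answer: 45556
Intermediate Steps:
g = -1616 (g = -72 + 8*(-193) = -72 - 1544 = -1616)
l(J, W) = 3*W/4
l(-95 - 108, g) + 46768 = (¾)*(-1616) + 46768 = -1212 + 46768 = 45556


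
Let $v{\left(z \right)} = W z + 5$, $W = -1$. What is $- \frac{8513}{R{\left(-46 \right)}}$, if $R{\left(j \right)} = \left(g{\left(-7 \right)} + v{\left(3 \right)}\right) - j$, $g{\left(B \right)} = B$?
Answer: $- \frac{8513}{41} \approx -207.63$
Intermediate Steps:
$v{\left(z \right)} = 5 - z$ ($v{\left(z \right)} = - z + 5 = 5 - z$)
$R{\left(j \right)} = -5 - j$ ($R{\left(j \right)} = \left(-7 + \left(5 - 3\right)\right) - j = \left(-7 + 2\right) - j = -5 - j$)
$- \frac{8513}{R{\left(-46 \right)}} = - \frac{8513}{-5 - -46} = - \frac{8513}{-5 + 46} = - \frac{8513}{41}$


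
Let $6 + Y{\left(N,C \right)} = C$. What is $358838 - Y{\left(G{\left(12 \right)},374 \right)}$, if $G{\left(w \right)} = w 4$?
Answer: $358470$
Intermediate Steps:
$G{\left(w \right)} = 4 w$
$Y{\left(N,C \right)} = -6 + C$
$358838 - Y{\left(G{\left(12 \right)},374 \right)} = 358838 - \left(-6 + 374\right) = 358838 - 368 = 358470$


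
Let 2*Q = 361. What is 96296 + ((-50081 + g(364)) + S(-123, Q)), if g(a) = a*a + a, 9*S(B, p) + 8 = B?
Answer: 1611544/9 ≈ 1.7906e+5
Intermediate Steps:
Q = 361/2 (Q = (½)*361 = 361/2 ≈ 180.50)
S(B, p) = -8/9 + B/9
g(a) = a + a² (g(a) = a² + a = a + a²)
96296 + ((-50081 + g(364)) + S(-123, Q)) = 96296 + ((-50081 + 364*(1 + 364)) + (-8/9 + (⅑)*(-123))) = 96296 + ((-50081 + 364*365) + (-8/9 - 41/3)) = 96296 + ((-50081 + 132860) - 131/9) = 96296 + (82779 - 131/9) = 96296 + 744880/9 = 1611544/9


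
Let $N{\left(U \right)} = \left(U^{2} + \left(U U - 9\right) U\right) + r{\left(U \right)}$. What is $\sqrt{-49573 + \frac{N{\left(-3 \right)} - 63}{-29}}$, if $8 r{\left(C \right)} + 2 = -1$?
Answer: $\frac{i \sqrt{793138}}{4} \approx 222.65 i$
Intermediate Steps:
$r{\left(C \right)} = - \frac{3}{8}$ ($r{\left(C \right)} = - \frac{1}{4} + \frac{1}{8} \left(-1\right) = - \frac{1}{4} - \frac{1}{8} = - \frac{3}{8}$)
$N{\left(U \right)} = - \frac{3}{8} + U^{2} + U \left(-9 + U^{2}\right)$ ($N{\left(U \right)} = \left(U^{2} + \left(U U - 9\right) U\right) - \frac{3}{8} = \left(U^{2} + \left(U^{2} - 9\right) U\right) - \frac{3}{8} = \left(U^{2} + \left(-9 + U^{2}\right) U\right) - \frac{3}{8} = \left(U^{2} + U \left(-9 + U^{2}\right)\right) - \frac{3}{8} = - \frac{3}{8} + U^{2} + U \left(-9 + U^{2}\right)$)
$\sqrt{-49573 + \frac{N{\left(-3 \right)} - 63}{-29}} = \sqrt{-49573 + \frac{\left(- \frac{3}{8} + \left(-3\right)^{2} + \left(-3\right)^{3} - -27\right) - 63}{-29}} = \sqrt{-49573 - \frac{\left(- \frac{3}{8} + 9 - 27 + 27\right) - 63}{29}} = \sqrt{-49573 - \frac{\frac{69}{8} - 63}{29}} = \sqrt{-49573 - - \frac{15}{8}} = \sqrt{-49573 + \frac{15}{8}} = \sqrt{- \frac{396569}{8}} = \frac{i \sqrt{793138}}{4}$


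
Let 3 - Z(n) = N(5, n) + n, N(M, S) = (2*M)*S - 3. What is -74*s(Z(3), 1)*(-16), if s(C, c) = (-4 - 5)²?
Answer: 95904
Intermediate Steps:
N(M, S) = -3 + 2*M*S (N(M, S) = 2*M*S - 3 = -3 + 2*M*S)
Z(n) = 6 - 11*n (Z(n) = 3 - ((-3 + 2*5*n) + n) = 3 - ((-3 + 10*n) + n) = 3 - (-3 + 11*n) = 3 + (3 - 11*n) = 6 - 11*n)
s(C, c) = 81 (s(C, c) = (-9)² = 81)
-74*s(Z(3), 1)*(-16) = -74*81*(-16) = -5994*(-16) = 95904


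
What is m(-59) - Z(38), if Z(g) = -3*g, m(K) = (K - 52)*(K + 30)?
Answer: 3333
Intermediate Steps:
m(K) = (-52 + K)*(30 + K)
m(-59) - Z(38) = (-1560 + (-59)² - 22*(-59)) - (-3)*38 = (-1560 + 3481 + 1298) - 1*(-114) = 3219 + 114 = 3333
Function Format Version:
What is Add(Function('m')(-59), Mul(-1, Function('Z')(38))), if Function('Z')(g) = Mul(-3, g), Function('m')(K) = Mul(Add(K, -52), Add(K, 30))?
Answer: 3333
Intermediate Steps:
Function('m')(K) = Mul(Add(-52, K), Add(30, K))
Add(Function('m')(-59), Mul(-1, Function('Z')(38))) = Add(Add(-1560, Pow(-59, 2), Mul(-22, -59)), Mul(-1, Mul(-3, 38))) = Add(Add(-1560, 3481, 1298), Mul(-1, -114)) = Add(3219, 114) = 3333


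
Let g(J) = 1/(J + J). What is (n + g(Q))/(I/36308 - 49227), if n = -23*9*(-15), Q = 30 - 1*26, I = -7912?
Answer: -225481757/3574683656 ≈ -0.063077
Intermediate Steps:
Q = 4 (Q = 30 - 26 = 4)
n = 3105 (n = -207*(-15) = 3105)
g(J) = 1/(2*J)
(n + g(Q))/(I/36308 - 49227) = (3105 + (1/2)/4)/(-7912/36308 - 49227) = (3105 + (1/2)*(1/4))/(-7912*1/36308 - 49227) = (3105 + 1/8)/(-1978/9077 - 49227) = 24841/(8*(-446835457/9077)) = (24841/8)*(-9077/446835457) = -225481757/3574683656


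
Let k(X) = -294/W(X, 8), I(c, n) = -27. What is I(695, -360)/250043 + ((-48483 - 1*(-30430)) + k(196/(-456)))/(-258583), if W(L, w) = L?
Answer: 4336015126/64656869069 ≈ 0.067062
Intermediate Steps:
k(X) = -294/X
I(695, -360)/250043 + ((-48483 - 1*(-30430)) + k(196/(-456)))/(-258583) = -27/250043 + ((-48483 - 1*(-30430)) - 294/(196/(-456)))/(-258583) = -27*1/250043 + ((-48483 + 30430) - 294/(196*(-1/456)))*(-1/258583) = -27/250043 + (-18053 - 294/(-49/114))*(-1/258583) = -27/250043 + (-18053 - 294*(-114/49))*(-1/258583) = -27/250043 + (-18053 + 684)*(-1/258583) = -27/250043 - 17369*(-1/258583) = -27/250043 + 17369/258583 = 4336015126/64656869069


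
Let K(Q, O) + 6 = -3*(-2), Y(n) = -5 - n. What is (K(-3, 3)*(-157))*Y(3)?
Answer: 0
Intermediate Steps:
K(Q, O) = 0 (K(Q, O) = -6 - 3*(-2) = -6 + 6 = 0)
(K(-3, 3)*(-157))*Y(3) = (0*(-157))*(-5 - 1*3) = 0*(-5 - 3) = 0*(-8) = 0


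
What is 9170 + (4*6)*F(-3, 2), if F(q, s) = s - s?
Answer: 9170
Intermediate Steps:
F(q, s) = 0
9170 + (4*6)*F(-3, 2) = 9170 + (4*6)*0 = 9170 + 24*0 = 9170 + 0 = 9170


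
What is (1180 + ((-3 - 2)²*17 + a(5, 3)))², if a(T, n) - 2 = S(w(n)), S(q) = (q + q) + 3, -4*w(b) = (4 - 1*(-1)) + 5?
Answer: 2576025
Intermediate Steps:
w(b) = -5/2 (w(b) = -((4 - 1*(-1)) + 5)/4 = -((4 + 1) + 5)/4 = -(5 + 5)/4 = -¼*10 = -5/2)
S(q) = 3 + 2*q (S(q) = 2*q + 3 = 3 + 2*q)
a(T, n) = 0 (a(T, n) = 2 + (3 + 2*(-5/2)) = 2 + (3 - 5) = 2 - 2 = 0)
(1180 + ((-3 - 2)²*17 + a(5, 3)))² = (1180 + ((-3 - 2)²*17 + 0))² = (1180 + ((-5)²*17 + 0))² = (1180 + (25*17 + 0))² = (1180 + (425 + 0))² = (1180 + 425)² = 1605² = 2576025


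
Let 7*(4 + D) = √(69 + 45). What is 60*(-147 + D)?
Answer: -9060 + 60*√114/7 ≈ -8968.5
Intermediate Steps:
D = -4 + √114/7 (D = -4 + √(69 + 45)/7 = -4 + √114/7 ≈ -2.4747)
60*(-147 + D) = 60*(-147 + (-4 + √114/7)) = 60*(-151 + √114/7) = -9060 + 60*√114/7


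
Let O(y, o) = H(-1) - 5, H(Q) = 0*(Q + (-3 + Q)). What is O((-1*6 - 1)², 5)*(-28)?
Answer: 140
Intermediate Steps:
H(Q) = 0 (H(Q) = 0*(-3 + 2*Q) = 0)
O(y, o) = -5 (O(y, o) = 0 - 5 = -5)
O((-1*6 - 1)², 5)*(-28) = -5*(-28) = 140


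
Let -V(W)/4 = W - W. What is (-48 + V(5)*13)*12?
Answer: -576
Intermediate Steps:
V(W) = 0 (V(W) = -4*(W - W) = -4*0 = 0)
(-48 + V(5)*13)*12 = (-48 + 0*13)*12 = (-48 + 0)*12 = -48*12 = -576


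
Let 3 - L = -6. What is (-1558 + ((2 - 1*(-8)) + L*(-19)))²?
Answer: 2954961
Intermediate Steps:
L = 9 (L = 3 - 1*(-6) = 3 + 6 = 9)
(-1558 + ((2 - 1*(-8)) + L*(-19)))² = (-1558 + ((2 - 1*(-8)) + 9*(-19)))² = (-1558 + ((2 + 8) - 171))² = (-1558 + (10 - 171))² = (-1558 - 161)² = (-1719)² = 2954961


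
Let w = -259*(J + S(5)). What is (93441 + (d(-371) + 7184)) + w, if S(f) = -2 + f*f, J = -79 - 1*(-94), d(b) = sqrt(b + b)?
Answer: 90783 + I*sqrt(742) ≈ 90783.0 + 27.24*I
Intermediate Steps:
d(b) = sqrt(2)*sqrt(b) (d(b) = sqrt(2*b) = sqrt(2)*sqrt(b))
J = 15 (J = -79 + 94 = 15)
S(f) = -2 + f**2
w = -9842 (w = -259*(15 + (-2 + 5**2)) = -259*(15 + (-2 + 25)) = -259*(15 + 23) = -259*38 = -9842)
(93441 + (d(-371) + 7184)) + w = (93441 + (sqrt(2)*sqrt(-371) + 7184)) - 9842 = (93441 + (sqrt(2)*(I*sqrt(371)) + 7184)) - 9842 = (93441 + (I*sqrt(742) + 7184)) - 9842 = (93441 + (7184 + I*sqrt(742))) - 9842 = (100625 + I*sqrt(742)) - 9842 = 90783 + I*sqrt(742)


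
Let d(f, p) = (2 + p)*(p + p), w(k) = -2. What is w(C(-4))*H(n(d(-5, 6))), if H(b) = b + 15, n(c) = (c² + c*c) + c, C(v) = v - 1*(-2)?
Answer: -37086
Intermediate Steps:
C(v) = 2 + v (C(v) = v + 2 = 2 + v)
d(f, p) = 2*p*(2 + p) (d(f, p) = (2 + p)*(2*p) = 2*p*(2 + p))
n(c) = c + 2*c² (n(c) = (c² + c²) + c = 2*c² + c = c + 2*c²)
H(b) = 15 + b
w(C(-4))*H(n(d(-5, 6))) = -2*(15 + (2*6*(2 + 6))*(1 + 2*(2*6*(2 + 6)))) = -2*(15 + (2*6*8)*(1 + 2*(2*6*8))) = -2*(15 + 96*(1 + 2*96)) = -2*(15 + 96*(1 + 192)) = -2*(15 + 96*193) = -2*(15 + 18528) = -2*18543 = -37086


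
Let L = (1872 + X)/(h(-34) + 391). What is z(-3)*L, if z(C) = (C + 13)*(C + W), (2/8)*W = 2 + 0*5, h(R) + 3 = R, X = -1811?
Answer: 1525/177 ≈ 8.6158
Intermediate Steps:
h(R) = -3 + R
W = 8 (W = 4*(2 + 0*5) = 4*(2 + 0) = 4*2 = 8)
z(C) = (8 + C)*(13 + C) (z(C) = (C + 13)*(C + 8) = (13 + C)*(8 + C) = (8 + C)*(13 + C))
L = 61/354 (L = (1872 - 1811)/((-3 - 34) + 391) = 61/(-37 + 391) = 61/354 ≈ 0.17232)
z(-3)*L = (104 + (-3)² + 21*(-3))*(61/354) = (104 + 9 - 63)*(61/354) = 50*(61/354) = 1525/177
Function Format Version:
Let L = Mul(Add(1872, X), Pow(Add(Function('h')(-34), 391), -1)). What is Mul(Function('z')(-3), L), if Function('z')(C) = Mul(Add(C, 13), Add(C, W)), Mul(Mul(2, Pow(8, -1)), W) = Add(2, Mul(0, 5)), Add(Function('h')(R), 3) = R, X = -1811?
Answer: Rational(1525, 177) ≈ 8.6158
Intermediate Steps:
Function('h')(R) = Add(-3, R)
W = 8 (W = Mul(4, Add(2, Mul(0, 5))) = Mul(4, Add(2, 0)) = Mul(4, 2) = 8)
Function('z')(C) = Mul(Add(8, C), Add(13, C)) (Function('z')(C) = Mul(Add(C, 13), Add(C, 8)) = Mul(Add(13, C), Add(8, C)) = Mul(Add(8, C), Add(13, C)))
L = Rational(61, 354) (L = Mul(Add(1872, -1811), Pow(Add(Add(-3, -34), 391), -1)) = Mul(61, Pow(Add(-37, 391), -1)) = Mul(61, Pow(354, -1)) = Mul(61, Rational(1, 354)) = Rational(61, 354) ≈ 0.17232)
Mul(Function('z')(-3), L) = Mul(Add(104, Pow(-3, 2), Mul(21, -3)), Rational(61, 354)) = Mul(Add(104, 9, -63), Rational(61, 354)) = Mul(50, Rational(61, 354)) = Rational(1525, 177)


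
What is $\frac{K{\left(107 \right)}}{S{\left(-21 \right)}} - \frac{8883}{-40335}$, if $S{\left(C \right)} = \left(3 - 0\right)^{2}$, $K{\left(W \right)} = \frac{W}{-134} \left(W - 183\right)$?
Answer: $\frac{56452853}{8107335} \approx 6.9632$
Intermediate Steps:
$K{\left(W \right)} = - \frac{W \left(-183 + W\right)}{134}$ ($K{\left(W \right)} = W \left(- \frac{1}{134}\right) \left(-183 + W\right) = - \frac{W}{134} \left(-183 + W\right) = - \frac{W \left(-183 + W\right)}{134}$)
$S{\left(C \right)} = 9$ ($S{\left(C \right)} = \left(3 + 0\right)^{2} = 3^{2} = 9$)
$\frac{K{\left(107 \right)}}{S{\left(-21 \right)}} - \frac{8883}{-40335} = \frac{\frac{1}{134} \cdot 107 \left(183 - 107\right)}{9} - \frac{8883}{-40335} = \frac{1}{134} \cdot 107 \left(183 - 107\right) \frac{1}{9} - - \frac{2961}{13445} = \frac{1}{134} \cdot 107 \cdot 76 \cdot \frac{1}{9} + \frac{2961}{13445} = \frac{4066}{67} \cdot \frac{1}{9} + \frac{2961}{13445} = \frac{4066}{603} + \frac{2961}{13445} = \frac{56452853}{8107335}$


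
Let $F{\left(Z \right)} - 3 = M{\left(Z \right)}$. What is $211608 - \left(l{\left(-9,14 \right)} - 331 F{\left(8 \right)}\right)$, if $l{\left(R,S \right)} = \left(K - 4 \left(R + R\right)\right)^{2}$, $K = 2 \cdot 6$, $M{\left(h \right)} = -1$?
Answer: $205214$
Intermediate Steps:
$K = 12$
$F{\left(Z \right)} = 2$ ($F{\left(Z \right)} = 3 - 1 = 2$)
$l{\left(R,S \right)} = \left(12 - 8 R\right)^{2}$ ($l{\left(R,S \right)} = \left(12 - 4 \left(R + R\right)\right)^{2} = \left(12 - 4 \cdot 2 R\right)^{2} = \left(12 - 8 R\right)^{2}$)
$211608 - \left(l{\left(-9,14 \right)} - 331 F{\left(8 \right)}\right) = 211608 - \left(16 \left(-3 + 2 \left(-9\right)\right)^{2} - 662\right) = 211608 - \left(16 \left(-3 - 18\right)^{2} - 662\right) = 211608 - \left(16 \left(-21\right)^{2} - 662\right) = 211608 - \left(16 \cdot 441 - 662\right) = 211608 - \left(7056 - 662\right) = 211608 - 6394 = 205214$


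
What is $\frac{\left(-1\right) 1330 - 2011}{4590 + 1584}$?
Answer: $- \frac{3341}{6174} \approx -0.54114$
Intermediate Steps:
$\frac{\left(-1\right) 1330 - 2011}{4590 + 1584} = \frac{-1330 - 2011}{6174} = \left(-3341\right) \frac{1}{6174} = - \frac{3341}{6174}$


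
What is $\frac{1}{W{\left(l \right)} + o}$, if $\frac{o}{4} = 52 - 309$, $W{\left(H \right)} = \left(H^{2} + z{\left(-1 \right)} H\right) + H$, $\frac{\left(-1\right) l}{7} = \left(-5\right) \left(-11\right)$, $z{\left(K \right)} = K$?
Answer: $\frac{1}{147197} \approx 6.7936 \cdot 10^{-6}$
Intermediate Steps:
$l = -385$ ($l = - 7 \left(\left(-5\right) \left(-11\right)\right) = \left(-7\right) 55 = -385$)
$W{\left(H \right)} = H^{2}$ ($W{\left(H \right)} = \left(H^{2} - H\right) + H = H^{2}$)
$o = -1028$ ($o = 4 \left(52 - 309\right) = 4 \left(-257\right) = -1028$)
$\frac{1}{W{\left(l \right)} + o} = \frac{1}{\left(-385\right)^{2} - 1028} = \frac{1}{148225 - 1028} = \frac{1}{147197}$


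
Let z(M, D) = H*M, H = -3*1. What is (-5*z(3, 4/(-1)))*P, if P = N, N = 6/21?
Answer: 90/7 ≈ 12.857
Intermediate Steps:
H = -3
N = 2/7 (N = 6*(1/21) = 2/7 ≈ 0.28571)
P = 2/7 ≈ 0.28571
z(M, D) = -3*M
(-5*z(3, 4/(-1)))*P = -(-15)*3*(2/7) = -5*(-9)*(2/7) = 45*(2/7) = 90/7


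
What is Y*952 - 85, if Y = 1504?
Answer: 1431723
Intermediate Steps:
Y*952 - 85 = 1504*952 - 85 = 1431808 - 85 = 1431723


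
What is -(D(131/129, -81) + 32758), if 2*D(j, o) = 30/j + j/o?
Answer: -89719966073/2737638 ≈ -32773.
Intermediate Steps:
D(j, o) = 15/j + j/(2*o) (D(j, o) = (30/j + j/o)/2 = 15/j + j/(2*o))
-(D(131/129, -81) + 32758) = -((15/((131/129)) + (½)*(131/129)/(-81)) + 32758) = -((15/((131*(1/129))) + (½)*(131*(1/129))*(-1/81)) + 32758) = -((15/(131/129) + (½)*(131/129)*(-1/81)) + 32758) = -((15*(129/131) - 131/20898) + 32758) = -((1935/131 - 131/20898) + 32758) = -(40420469/2737638 + 32758) = -1*89719966073/2737638 = -89719966073/2737638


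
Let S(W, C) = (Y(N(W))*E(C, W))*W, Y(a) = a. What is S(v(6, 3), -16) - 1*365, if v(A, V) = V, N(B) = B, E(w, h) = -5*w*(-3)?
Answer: -2525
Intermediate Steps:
E(w, h) = 15*w
S(W, C) = 15*C*W² (S(W, C) = (W*(15*C))*W = (15*C*W)*W = 15*C*W²)
S(v(6, 3), -16) - 1*365 = 15*(-16)*3² - 1*365 = 15*(-16)*9 - 365 = -2160 - 365 = -2525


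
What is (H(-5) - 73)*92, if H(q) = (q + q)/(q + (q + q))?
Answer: -19964/3 ≈ -6654.7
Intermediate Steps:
H(q) = ⅔ (H(q) = (2*q)/(q + 2*q) = (2*q)/((3*q)) = (2*q)*(1/(3*q)) = ⅔)
(H(-5) - 73)*92 = (⅔ - 73)*92 = -217/3*92 = -19964/3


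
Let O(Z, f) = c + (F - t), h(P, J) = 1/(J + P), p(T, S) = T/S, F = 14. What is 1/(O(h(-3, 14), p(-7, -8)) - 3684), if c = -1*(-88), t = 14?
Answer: -1/3596 ≈ -0.00027809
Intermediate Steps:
c = 88
O(Z, f) = 88 (O(Z, f) = 88 + (14 - 1*14) = 88 + (14 - 14) = 88 + 0 = 88)
1/(O(h(-3, 14), p(-7, -8)) - 3684) = 1/(88 - 3684) = 1/(-3596) = -1/3596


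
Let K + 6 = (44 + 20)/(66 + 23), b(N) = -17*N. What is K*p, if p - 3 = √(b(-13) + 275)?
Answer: -1410/89 - 1880*√31/89 ≈ -133.45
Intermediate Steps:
K = -470/89 (K = -6 + (44 + 20)/(66 + 23) = -6 + 64/89 = -470/89 ≈ -5.2809)
p = 3 + 4*√31 (p = 3 + √(-17*(-13) + 275) = 3 + √(221 + 275) = 3 + √496 = 3 + 4*√31 ≈ 25.271)
K*p = -470*(3 + 4*√31)/89 = -1410/89 - 1880*√31/89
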